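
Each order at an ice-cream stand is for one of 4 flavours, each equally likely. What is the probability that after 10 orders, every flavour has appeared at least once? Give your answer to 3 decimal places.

0.781

By inclusion–exclusion over which flavours are missing,
P(all seen) = Σ_{j=0}^{4} (-1)^j C(4,j)((4-j)/4)^10
= 1.0000 - 0.2253 + 0.0059 - 0.0000 + 0.0000
= 0.7806.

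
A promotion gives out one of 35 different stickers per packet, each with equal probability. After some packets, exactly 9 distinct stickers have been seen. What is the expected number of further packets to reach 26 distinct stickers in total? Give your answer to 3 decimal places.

The wait to go from k to k+1 distinct stickers is geometric with mean 35/(35-k).
Sum over k = 9,...,25: E = 35/26 + 35/25 + 35/24 + ... + 35/11 + 35/10 = 35.8908.

35.891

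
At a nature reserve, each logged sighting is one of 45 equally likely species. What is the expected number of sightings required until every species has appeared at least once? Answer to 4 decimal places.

197.7727

After k distinct species have appeared, the next sighting gives a new one with probability (45-k)/45, so the expected wait for the (k+1)-th is 45/(45-k).
E[T] = 45/45 + 45/44 + 45/43 + ... + 45/2 + 45/1 = 45·H_{45}.
H_{45} = 4.39495, so E[T] = 197.77267.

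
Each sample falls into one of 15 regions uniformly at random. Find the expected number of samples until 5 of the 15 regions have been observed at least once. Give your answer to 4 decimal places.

With k distinct regions already seen, the next new one arrives after an expected 15/(15-k) samples.
Sum over k = 0,...,4: E = 15/15 + 15/14 + 15/13 + 15/12 + 15/11 = 5.83891.

5.8389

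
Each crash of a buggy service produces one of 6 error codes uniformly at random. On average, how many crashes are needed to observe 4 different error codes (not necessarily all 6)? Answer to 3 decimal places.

5.700

Going from k to k+1 distinct takes a geometric number of crashes with mean 6/(6-k).
Sum over k = 0,...,3: E = 6/6 + 6/5 + 6/4 + 6/3 = 5.7000.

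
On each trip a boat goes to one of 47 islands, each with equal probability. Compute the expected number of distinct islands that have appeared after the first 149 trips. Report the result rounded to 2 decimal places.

For each island, P(seen in 149 trips) = 1 - (46/47)^149 = 0.959.
By linearity of expectation, E[distinct seen] = 47·(1 - (46/47)^149) = 45.093.

45.09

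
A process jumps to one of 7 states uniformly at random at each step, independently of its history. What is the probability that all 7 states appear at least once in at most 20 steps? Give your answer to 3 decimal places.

Let A_i be the event that state i is missing after 20 steps. By inclusion–exclusion on the A_i,
P(all seen) = Σ_{j=0}^{7} (-1)^j C(7,j)((7-j)/7)^20
= 1.0000 - 0.3207 + 0.0251 - 0.0005 + 0.0000 - 0.0000 + 0.0000 - 0.0000
= 0.7039.

0.704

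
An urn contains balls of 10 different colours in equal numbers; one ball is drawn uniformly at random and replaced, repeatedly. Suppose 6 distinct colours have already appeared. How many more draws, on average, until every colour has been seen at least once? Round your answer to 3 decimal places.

From k distinct to k+1 distinct takes on average 10/(10-k) draws.
Sum over k = 6,...,9: E = 10/4 + 10/3 + 10/2 + 10/1 = 20.8333.

20.833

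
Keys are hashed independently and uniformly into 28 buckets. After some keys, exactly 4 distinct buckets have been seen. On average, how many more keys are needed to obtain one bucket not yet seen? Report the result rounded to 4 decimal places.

The number of keys until the next new bucket is geometric with success probability 24/28, so its mean is 28/24.
E = 28/24 = 1.16667.

1.1667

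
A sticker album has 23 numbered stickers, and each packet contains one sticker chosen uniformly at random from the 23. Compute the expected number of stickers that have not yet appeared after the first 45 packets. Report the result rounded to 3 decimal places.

For each sticker, P(unseen after 45) = (22/23)^45 = 0.1353.
By linearity of expectation, E[unseen] = 23·(22/23)^45 = 3.1117.

3.112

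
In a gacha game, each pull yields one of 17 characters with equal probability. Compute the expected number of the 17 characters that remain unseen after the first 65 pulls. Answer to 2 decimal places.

For each character, P(unseen after 65) = (16/17)^65 = 0.019.
By linearity of expectation, E[unseen] = 17·(16/17)^65 = 0.330.

0.33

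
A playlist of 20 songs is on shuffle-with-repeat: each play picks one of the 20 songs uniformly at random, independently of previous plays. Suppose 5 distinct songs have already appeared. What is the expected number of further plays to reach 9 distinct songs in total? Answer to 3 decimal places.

From k distinct to k+1 distinct takes on average 20/(20-k) plays.
Sum over k = 5,...,8: E = 20/15 + 20/14 + 20/13 + 20/12 = 5.9670.

5.967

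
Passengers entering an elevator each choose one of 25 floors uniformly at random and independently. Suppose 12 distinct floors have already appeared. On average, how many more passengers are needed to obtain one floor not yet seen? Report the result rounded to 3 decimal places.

Each passenger yields a new floor with probability (25-12)/25 = 13/25, so the wait is geometric with mean 25/13.
E = 25/13 = 1.9231.

1.923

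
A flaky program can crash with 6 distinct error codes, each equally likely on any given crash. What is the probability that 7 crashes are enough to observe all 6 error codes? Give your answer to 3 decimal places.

Let A_i be the event that error code i is missing after 7 crashes. By inclusion–exclusion on the A_i,
P(all seen) = Σ_{j=0}^{6} (-1)^j C(6,j)((6-j)/6)^7
= 1.0000 - 1.6745 + 0.8779 - 0.1563 + 0.0069 - 0.0000 + 0.0000
= 0.0540.

0.054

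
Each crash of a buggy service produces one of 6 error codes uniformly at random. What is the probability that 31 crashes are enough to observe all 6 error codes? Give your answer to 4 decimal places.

Let A_i be the event that error code i is missing after 31 crashes. By inclusion–exclusion on the A_i,
P(all seen) = Σ_{j=0}^{6} (-1)^j C(6,j)((6-j)/6)^31
= 1.00000 - 0.02106 + 0.00005 - 0.00000 + 0.00000 - 0.00000 + 0.00000
= 0.97899.

0.9790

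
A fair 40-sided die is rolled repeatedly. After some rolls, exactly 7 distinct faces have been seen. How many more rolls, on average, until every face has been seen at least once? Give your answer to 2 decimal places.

163.55

From k distinct to k+1 distinct takes on average 40/(40-k) rolls.
Sum over k = 7,...,39: E = 40/33 + 40/32 + 40/31 + ... + 40/2 + 40/1 = 163.552.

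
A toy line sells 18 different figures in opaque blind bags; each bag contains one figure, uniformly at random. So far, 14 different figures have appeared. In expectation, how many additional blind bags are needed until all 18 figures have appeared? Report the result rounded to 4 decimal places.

The wait to go from k to k+1 distinct figures is geometric with mean 18/(18-k).
Sum over k = 14,...,17: E = 18/4 + 18/3 + 18/2 + 18/1 = 37.50000.

37.5000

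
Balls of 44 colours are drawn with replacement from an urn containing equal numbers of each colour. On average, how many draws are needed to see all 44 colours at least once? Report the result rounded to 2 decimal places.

192.40

Split into phases: going from k distinct to k+1 distinct takes on average 44/(44-k) draws.
E[T] = 44/44 + 44/43 + 44/42 + ... + 44/2 + 44/1 = 44·H_{44}.
H_{44} = 4.373, so E[T] = 192.400.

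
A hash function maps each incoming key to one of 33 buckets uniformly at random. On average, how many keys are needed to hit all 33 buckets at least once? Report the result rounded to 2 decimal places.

After k distinct buckets have appeared, the next key gives a new one with probability (33-k)/33, so the expected wait for the (k+1)-th is 33/(33-k).
E[T] = 33/33 + 33/32 + 33/31 + ... + 33/2 + 33/1 = 33·H_{33}.
H_{33} = 4.089, so E[T] = 134.930.

134.93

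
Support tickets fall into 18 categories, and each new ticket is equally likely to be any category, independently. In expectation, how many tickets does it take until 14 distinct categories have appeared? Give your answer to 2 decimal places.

25.41

Going from k to k+1 distinct takes a geometric number of tickets with mean 18/(18-k).
Sum over k = 0,...,13: E = 18/18 + 18/17 + 18/16 + ... + 18/6 + 18/5 = 25.412.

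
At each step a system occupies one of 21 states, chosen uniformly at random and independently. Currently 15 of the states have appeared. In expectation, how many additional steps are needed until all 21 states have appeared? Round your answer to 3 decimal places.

51.450

The wait to go from k to k+1 distinct states is geometric with mean 21/(21-k).
Sum over k = 15,...,20: E = 21/6 + 21/5 + 21/4 + 21/3 + 21/2 + 21/1 = 51.4500.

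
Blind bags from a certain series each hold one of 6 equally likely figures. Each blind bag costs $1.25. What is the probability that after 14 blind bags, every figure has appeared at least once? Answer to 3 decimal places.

0.583

By inclusion–exclusion over which figures are missing,
P(all seen) = Σ_{j=0}^{6} (-1)^j C(6,j)((6-j)/6)^14
= 1.0000 - 0.4673 + 0.0514 - 0.0012 + 0.0000 - 0.0000 + 0.0000
= 0.5828.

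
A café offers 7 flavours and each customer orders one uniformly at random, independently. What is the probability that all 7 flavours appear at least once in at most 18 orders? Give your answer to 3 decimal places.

Let A_i be the event that flavour i is missing after 18 orders. By inclusion–exclusion on the A_i,
P(all seen) = Σ_{j=0}^{7} (-1)^j C(7,j)((7-j)/7)^18
= 1.0000 - 0.4366 + 0.0492 - 0.0015 + 0.0000 - 0.0000 + 0.0000 - 0.0000
= 0.6112.

0.611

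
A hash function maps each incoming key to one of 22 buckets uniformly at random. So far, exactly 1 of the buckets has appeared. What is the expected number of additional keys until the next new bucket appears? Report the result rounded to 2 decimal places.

1.05

Each key yields a new bucket with probability (22-1)/22 = 21/22, so the wait is geometric with mean 22/21.
E = 22/21 = 1.048.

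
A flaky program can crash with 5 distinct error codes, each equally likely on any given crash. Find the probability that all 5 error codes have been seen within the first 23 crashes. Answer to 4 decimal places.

0.9706

Let A_i be the event that error code i is missing after 23 crashes. By inclusion–exclusion on the A_i,
P(all seen) = Σ_{j=0}^{5} (-1)^j C(5,j)((5-j)/5)^23
= 1.00000 - 0.02951 + 0.00008 - 0.00000 + 0.00000 - 0.00000
= 0.97056.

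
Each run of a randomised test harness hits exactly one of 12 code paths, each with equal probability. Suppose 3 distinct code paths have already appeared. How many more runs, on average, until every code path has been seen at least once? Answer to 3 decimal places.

From k distinct to k+1 distinct takes on average 12/(12-k) runs.
Sum over k = 3,...,11: E = 12/9 + 12/8 + 12/7 + ... + 12/2 + 12/1 = 33.9476.

33.948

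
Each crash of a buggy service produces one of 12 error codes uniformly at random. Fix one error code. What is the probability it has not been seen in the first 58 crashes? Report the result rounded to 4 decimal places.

Each crash misses the fixed error code with probability (12-1)/12 = 11/12, independently.
P(still missing after 58) = (11/12)^58 = 0.00643.

0.0064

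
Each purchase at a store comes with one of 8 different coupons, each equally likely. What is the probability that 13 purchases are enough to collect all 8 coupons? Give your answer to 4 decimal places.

By inclusion–exclusion over which coupons are missing,
P(all seen) = Σ_{j=0}^{8} (-1)^j C(8,j)((8-j)/8)^13
= 1.00000 - 1.40992 + 0.66520 - 0.12434 + 0.00854 - 0.00016 + 0.00000 - 0.00000 + 0.00000
= 0.13932.

0.1393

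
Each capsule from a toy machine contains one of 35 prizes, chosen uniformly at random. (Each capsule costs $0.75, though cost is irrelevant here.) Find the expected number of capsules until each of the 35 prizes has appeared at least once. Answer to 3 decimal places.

145.137

The wait to go from k to k+1 distinct prizes is geometric with mean 35/(35-k).
E[T] = 35/35 + 35/34 + 35/33 + ... + 35/2 + 35/1 = 35·H_{35}.
H_{35} = 4.1468, so E[T] = 145.1373.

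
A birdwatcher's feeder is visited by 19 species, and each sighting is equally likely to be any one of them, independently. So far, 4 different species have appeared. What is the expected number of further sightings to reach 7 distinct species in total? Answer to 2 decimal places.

4.09

The wait to go from k to k+1 distinct species is geometric with mean 19/(19-k).
Sum over k = 4,...,6: E = 19/15 + 19/14 + 19/13 = 4.085.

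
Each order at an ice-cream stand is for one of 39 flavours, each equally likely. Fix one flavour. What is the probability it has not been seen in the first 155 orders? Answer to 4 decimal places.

0.0178

Each order misses the fixed flavour with probability (39-1)/39 = 38/39, independently.
P(still missing after 155) = (38/39)^155 = 0.01784.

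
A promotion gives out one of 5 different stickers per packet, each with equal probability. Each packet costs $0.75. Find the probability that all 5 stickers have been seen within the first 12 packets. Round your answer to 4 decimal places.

Let A_i be the event that sticker i is missing after 12 packets. By inclusion–exclusion on the A_i,
P(all seen) = Σ_{j=0}^{5} (-1)^j C(5,j)((5-j)/5)^12
= 1.00000 - 0.34360 + 0.02177 - 0.00017 + 0.00000 - 0.00000
= 0.67800.

0.6780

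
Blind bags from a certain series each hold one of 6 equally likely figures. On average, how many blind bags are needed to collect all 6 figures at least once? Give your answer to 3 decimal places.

14.700

After k distinct figures have appeared, the next blind bag gives a new one with probability (6-k)/6, so the expected wait for the (k+1)-th is 6/(6-k).
E[T] = 6/6 + 6/5 + 6/4 + 6/3 + 6/2 + 6/1 = 6·H_{6}.
H_{6} = 2.4500, so E[T] = 14.7000.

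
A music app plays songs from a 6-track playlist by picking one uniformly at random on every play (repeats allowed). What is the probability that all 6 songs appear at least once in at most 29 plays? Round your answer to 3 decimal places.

0.970

Let A_i be the event that song i is missing after 29 plays. By inclusion–exclusion on the A_i,
P(all seen) = Σ_{j=0}^{6} (-1)^j C(6,j)((6-j)/6)^29
= 1.0000 - 0.0303 + 0.0001 - 0.0000 + 0.0000 - 0.0000 + 0.0000
= 0.9698.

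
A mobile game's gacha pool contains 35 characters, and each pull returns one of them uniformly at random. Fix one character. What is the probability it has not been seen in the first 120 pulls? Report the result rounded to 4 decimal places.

0.0309

Each pull misses the fixed character with probability (35-1)/35 = 34/35, independently.
P(still missing after 120) = (34/35)^120 = 0.03085.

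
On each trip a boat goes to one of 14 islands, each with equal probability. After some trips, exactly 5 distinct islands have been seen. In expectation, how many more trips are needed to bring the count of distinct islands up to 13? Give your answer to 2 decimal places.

25.61

The wait to go from k to k+1 distinct islands is geometric with mean 14/(14-k).
Sum over k = 5,...,12: E = 14/9 + 14/8 + 14/7 + ... + 14/3 + 14/2 = 25.606.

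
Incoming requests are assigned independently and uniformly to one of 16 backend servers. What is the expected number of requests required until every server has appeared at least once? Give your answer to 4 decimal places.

After k distinct servers have appeared, the next request gives a new one with probability (16-k)/16, so the expected wait for the (k+1)-th is 16/(16-k).
E[T] = 16/16 + 16/15 + 16/14 + ... + 16/2 + 16/1 = 16·H_{16}.
H_{16} = 3.38073, so E[T] = 54.09166.

54.0917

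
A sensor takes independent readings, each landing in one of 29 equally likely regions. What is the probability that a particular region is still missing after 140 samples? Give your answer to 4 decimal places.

0.0074

Each sample misses the fixed region with probability (29-1)/29 = 28/29, independently.
P(still missing after 140) = (28/29)^140 = 0.00735.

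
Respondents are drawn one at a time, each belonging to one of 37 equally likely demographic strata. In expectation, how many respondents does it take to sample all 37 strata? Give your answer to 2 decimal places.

The wait to go from k to k+1 distinct strata is geometric with mean 37/(37-k).
E[T] = 37/37 + 37/36 + 37/35 + ... + 37/2 + 37/1 = 37·H_{37}.
H_{37} = 4.202, so E[T] = 155.459.

155.46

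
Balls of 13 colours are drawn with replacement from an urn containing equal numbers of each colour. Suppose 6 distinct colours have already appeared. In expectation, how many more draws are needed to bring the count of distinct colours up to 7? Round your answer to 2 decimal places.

1.86

The wait to go from k to k+1 distinct colours is geometric with mean 13/(13-k).
Only the k = 6 term is needed: E = 13/7 = 1.857.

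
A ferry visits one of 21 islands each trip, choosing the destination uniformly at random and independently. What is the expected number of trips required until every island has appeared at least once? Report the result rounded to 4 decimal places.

Split into phases: going from k distinct to k+1 distinct takes on average 21/(21-k) trips.
E[T] = 21/21 + 21/20 + 21/19 + ... + 21/2 + 21/1 = 21·H_{21}.
H_{21} = 3.64536, so E[T] = 76.55253.

76.5525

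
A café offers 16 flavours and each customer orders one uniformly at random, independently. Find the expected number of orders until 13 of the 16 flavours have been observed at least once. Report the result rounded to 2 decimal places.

Going from k to k+1 distinct takes a geometric number of orders with mean 16/(16-k).
Sum over k = 0,...,12: E = 16/16 + 16/15 + 16/14 + ... + 16/5 + 16/4 = 24.758.

24.76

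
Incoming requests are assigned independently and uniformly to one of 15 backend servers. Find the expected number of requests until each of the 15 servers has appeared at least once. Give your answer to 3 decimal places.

49.773

The wait to go from k to k+1 distinct servers is geometric with mean 15/(15-k).
E[T] = 15/15 + 15/14 + 15/13 + ... + 15/2 + 15/1 = 15·H_{15}.
H_{15} = 3.3182, so E[T] = 49.7734.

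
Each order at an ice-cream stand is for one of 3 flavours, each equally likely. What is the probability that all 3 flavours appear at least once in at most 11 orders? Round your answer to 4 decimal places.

Let A_i be the event that flavour i is missing after 11 orders. By inclusion–exclusion on the A_i,
P(all seen) = Σ_{j=0}^{3} (-1)^j C(3,j)((3-j)/3)^11
= 1.00000 - 0.03468 + 0.00002 - 0.00000
= 0.96533.

0.9653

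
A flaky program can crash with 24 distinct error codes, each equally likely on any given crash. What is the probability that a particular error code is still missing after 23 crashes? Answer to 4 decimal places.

0.3757

On each crash the fixed error code fails to appear with probability 23/24.
P(still missing after 23) = (23/24)^23 = 0.37574.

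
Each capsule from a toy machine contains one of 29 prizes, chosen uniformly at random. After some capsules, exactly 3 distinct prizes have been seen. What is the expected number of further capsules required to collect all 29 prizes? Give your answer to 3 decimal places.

With k distinct prizes already seen, the next new one takes an expected 29/(29-k) capsules.
Sum over k = 3,...,28: E = 29/26 + 29/25 + 29/24 + ... + 29/2 + 29/1 = 111.7782.

111.778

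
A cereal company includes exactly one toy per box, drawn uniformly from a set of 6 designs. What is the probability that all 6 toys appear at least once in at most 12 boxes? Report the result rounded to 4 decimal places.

By inclusion–exclusion over which toys are missing,
P(all seen) = Σ_{j=0}^{6} (-1)^j C(6,j)((6-j)/6)^12
= 1.00000 - 0.67294 + 0.11561 - 0.00488 + 0.00003 - 0.00000 + 0.00000
= 0.43782.

0.4378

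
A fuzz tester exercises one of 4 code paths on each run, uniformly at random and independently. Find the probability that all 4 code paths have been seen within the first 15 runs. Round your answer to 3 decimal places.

By inclusion–exclusion over which code paths are missing,
P(all seen) = Σ_{j=0}^{4} (-1)^j C(4,j)((4-j)/4)^15
= 1.0000 - 0.0535 + 0.0002 - 0.0000 + 0.0000
= 0.9467.

0.947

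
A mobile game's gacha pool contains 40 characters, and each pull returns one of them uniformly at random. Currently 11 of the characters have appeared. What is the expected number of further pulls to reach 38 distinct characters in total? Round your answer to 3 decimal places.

98.466

From k distinct to k+1 distinct takes on average 40/(40-k) pulls.
Sum over k = 11,...,37: E = 40/29 + 40/28 + 40/27 + ... + 40/4 + 40/3 = 98.4662.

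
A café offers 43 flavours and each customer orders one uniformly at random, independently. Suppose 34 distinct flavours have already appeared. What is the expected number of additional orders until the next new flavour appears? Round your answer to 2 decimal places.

4.78

Each order yields a new flavour with probability (43-34)/43 = 9/43, so the wait is geometric with mean 43/9.
E = 43/9 = 4.778.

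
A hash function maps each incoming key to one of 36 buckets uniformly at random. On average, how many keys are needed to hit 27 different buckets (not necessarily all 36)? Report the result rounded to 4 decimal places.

48.4413

With k distinct buckets already seen, the next new one arrives after an expected 36/(36-k) keys.
Sum over k = 0,...,26: E = 36/36 + 36/35 + 36/34 + ... + 36/11 + 36/10 = 48.44127.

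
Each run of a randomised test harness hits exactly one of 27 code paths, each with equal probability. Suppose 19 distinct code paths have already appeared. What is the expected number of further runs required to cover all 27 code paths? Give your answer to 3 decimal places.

73.382

From k distinct to k+1 distinct takes on average 27/(27-k) runs.
Sum over k = 19,...,26: E = 27/8 + 27/7 + 27/6 + ... + 27/2 + 27/1 = 73.3821.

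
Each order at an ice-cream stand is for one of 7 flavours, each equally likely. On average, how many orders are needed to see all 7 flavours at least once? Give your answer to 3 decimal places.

After k distinct flavours have appeared, the next order gives a new one with probability (7-k)/7, so the expected wait for the (k+1)-th is 7/(7-k).
E[T] = 7/7 + 7/6 + 7/5 + ... + 7/2 + 7/1 = 7·H_{7}.
H_{7} = 2.5929, so E[T] = 18.1500.

18.150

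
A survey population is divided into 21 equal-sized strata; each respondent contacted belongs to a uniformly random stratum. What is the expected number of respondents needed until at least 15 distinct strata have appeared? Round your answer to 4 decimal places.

Going from k to k+1 distinct takes a geometric number of respondents with mean 21/(21-k).
Sum over k = 0,...,14: E = 21/21 + 21/20 + 21/19 + ... + 21/8 + 21/7 = 25.10253.

25.1025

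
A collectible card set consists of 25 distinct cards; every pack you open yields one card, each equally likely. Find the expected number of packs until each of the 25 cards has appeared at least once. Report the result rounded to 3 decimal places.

The wait to go from k to k+1 distinct cards is geometric with mean 25/(25-k).
E[T] = 25/25 + 25/24 + 25/23 + ... + 25/2 + 25/1 = 25·H_{25}.
H_{25} = 3.8160, so E[T] = 95.3990.

95.399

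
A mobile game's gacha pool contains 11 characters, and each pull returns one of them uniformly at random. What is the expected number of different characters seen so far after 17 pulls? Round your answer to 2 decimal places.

For each character, P(seen in 17 pulls) = 1 - (10/11)^17 = 0.802.
By linearity of expectation, E[distinct seen] = 11·(1 - (10/11)^17) = 8.824.

8.82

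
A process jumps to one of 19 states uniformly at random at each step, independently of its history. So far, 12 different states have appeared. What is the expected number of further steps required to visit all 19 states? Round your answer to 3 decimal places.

From k distinct to k+1 distinct takes on average 19/(19-k) steps.
Sum over k = 12,...,18: E = 19/7 + 19/6 + 19/5 + ... + 19/2 + 19/1 = 49.2643.

49.264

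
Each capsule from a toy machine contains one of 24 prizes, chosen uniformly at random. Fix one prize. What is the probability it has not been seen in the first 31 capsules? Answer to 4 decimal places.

Each capsule misses the fixed prize with probability (24-1)/24 = 23/24, independently.
P(still missing after 31) = (23/24)^31 = 0.26731.

0.2673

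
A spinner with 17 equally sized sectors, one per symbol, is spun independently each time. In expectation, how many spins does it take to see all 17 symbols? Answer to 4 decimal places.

The wait to go from k to k+1 distinct symbols is geometric with mean 17/(17-k).
E[T] = 17/17 + 17/16 + 17/15 + ... + 17/2 + 17/1 = 17·H_{17}.
H_{17} = 3.43955, so E[T] = 58.47239.

58.4724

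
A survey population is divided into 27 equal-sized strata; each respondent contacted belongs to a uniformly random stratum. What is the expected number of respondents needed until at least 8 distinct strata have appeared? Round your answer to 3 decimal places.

9.280

With k distinct strata already seen, the next new one arrives after an expected 27/(27-k) respondents.
Sum over k = 0,...,7: E = 27/27 + 27/26 + 27/25 + ... + 27/21 + 27/20 = 9.2804.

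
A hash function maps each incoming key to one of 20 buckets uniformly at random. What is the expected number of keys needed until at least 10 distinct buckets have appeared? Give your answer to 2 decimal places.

13.38

Going from k to k+1 distinct takes a geometric number of keys with mean 20/(20-k).
Sum over k = 0,...,9: E = 20/20 + 20/19 + 20/18 + ... + 20/12 + 20/11 = 13.375.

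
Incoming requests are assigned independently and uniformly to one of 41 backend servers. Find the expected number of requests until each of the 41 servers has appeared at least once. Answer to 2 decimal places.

176.42

The wait to go from k to k+1 distinct servers is geometric with mean 41/(41-k).
E[T] = 41/41 + 41/40 + 41/39 + ... + 41/2 + 41/1 = 41·H_{41}.
H_{41} = 4.303, so E[T] = 176.420.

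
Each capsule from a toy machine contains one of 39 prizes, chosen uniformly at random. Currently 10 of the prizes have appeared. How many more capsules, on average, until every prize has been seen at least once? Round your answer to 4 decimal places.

154.5045

From k distinct to k+1 distinct takes on average 39/(39-k) capsules.
Sum over k = 10,...,38: E = 39/29 + 39/28 + 39/27 + ... + 39/2 + 39/1 = 154.50450.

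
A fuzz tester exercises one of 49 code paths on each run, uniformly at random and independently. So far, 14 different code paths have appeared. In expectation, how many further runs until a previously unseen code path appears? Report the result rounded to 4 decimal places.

1.4000

Each run yields a new code path with probability (49-14)/49 = 35/49, so the wait is geometric with mean 49/35.
E = 49/35 = 1.40000.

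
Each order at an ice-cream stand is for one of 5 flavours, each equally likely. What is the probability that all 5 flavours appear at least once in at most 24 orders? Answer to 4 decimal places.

Let A_i be the event that flavour i is missing after 24 orders. By inclusion–exclusion on the A_i,
P(all seen) = Σ_{j=0}^{5} (-1)^j C(5,j)((5-j)/5)^24
= 1.00000 - 0.02361 + 0.00005 - 0.00000 + 0.00000 - 0.00000
= 0.97644.

0.9764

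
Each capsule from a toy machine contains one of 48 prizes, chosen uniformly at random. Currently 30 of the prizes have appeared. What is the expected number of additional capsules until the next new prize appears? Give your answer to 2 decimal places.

Each capsule yields a new prize with probability (48-30)/48 = 18/48, so the wait is geometric with mean 48/18.
E = 48/18 = 2.667.

2.67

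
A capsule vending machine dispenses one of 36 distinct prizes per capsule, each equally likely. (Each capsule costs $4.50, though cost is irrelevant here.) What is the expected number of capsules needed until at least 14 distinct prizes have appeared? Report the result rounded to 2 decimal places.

17.41

With k distinct prizes already seen, the next new one arrives after an expected 36/(36-k) capsules.
Sum over k = 0,...,13: E = 36/36 + 36/35 + 36/34 + ... + 36/24 + 36/23 = 17.415.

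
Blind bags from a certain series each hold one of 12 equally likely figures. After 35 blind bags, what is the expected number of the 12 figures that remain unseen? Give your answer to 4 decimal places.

For each figure, P(unseen after 35) = (11/12)^35 = 0.04758.
By linearity of expectation, E[unseen] = 12·(11/12)^35 = 0.57093.

0.5709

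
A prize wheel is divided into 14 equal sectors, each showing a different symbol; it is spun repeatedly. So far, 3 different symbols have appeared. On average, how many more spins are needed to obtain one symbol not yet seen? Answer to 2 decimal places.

Each spin yields a new symbol with probability (14-3)/14 = 11/14, so the wait is geometric with mean 14/11.
E = 14/11 = 1.273.

1.27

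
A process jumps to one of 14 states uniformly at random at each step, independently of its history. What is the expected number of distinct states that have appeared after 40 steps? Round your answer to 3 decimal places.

For each state, P(seen in 40 steps) = 1 - (13/14)^40 = 0.9484.
By linearity of expectation, E[distinct seen] = 14·(1 - (13/14)^40) = 13.2777.

13.278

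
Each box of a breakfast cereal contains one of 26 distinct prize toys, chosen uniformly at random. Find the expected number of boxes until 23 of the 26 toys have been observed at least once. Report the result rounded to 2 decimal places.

Going from k to k+1 distinct takes a geometric number of boxes with mean 26/(26-k).
Sum over k = 0,...,22: E = 26/26 + 26/25 + 26/24 + ... + 26/5 + 26/4 = 52.548.

52.55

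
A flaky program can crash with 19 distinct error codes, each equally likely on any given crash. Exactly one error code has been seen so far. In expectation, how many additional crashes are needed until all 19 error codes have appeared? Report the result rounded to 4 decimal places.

66.4071

The wait to go from k to k+1 distinct error codes is geometric with mean 19/(19-k).
Sum over k = 1,...,18: E = 19/18 + 19/17 + 19/16 + ... + 19/2 + 19/1 = 66.40705.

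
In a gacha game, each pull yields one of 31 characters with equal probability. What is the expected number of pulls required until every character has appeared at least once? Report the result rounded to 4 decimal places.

124.8446

The wait to go from k to k+1 distinct characters is geometric with mean 31/(31-k).
E[T] = 31/31 + 31/30 + 31/29 + ... + 31/2 + 31/1 = 31·H_{31}.
H_{31} = 4.02725, so E[T] = 124.84460.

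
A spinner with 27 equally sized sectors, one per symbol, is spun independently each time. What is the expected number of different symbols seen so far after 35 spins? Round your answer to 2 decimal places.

For each symbol, P(seen in 35 spins) = 1 - (26/27)^35 = 0.733.
By linearity of expectation, E[distinct seen] = 27·(1 - (26/27)^35) = 19.794.

19.79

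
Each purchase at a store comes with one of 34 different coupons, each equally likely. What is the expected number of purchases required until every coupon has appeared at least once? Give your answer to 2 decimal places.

140.02

The wait to go from k to k+1 distinct coupons is geometric with mean 34/(34-k).
E[T] = 34/34 + 34/33 + 34/32 + ... + 34/2 + 34/1 = 34·H_{34}.
H_{34} = 4.118, so E[T] = 140.019.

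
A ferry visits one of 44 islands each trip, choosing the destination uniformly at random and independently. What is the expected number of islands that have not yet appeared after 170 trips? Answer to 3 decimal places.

0.883

For each island, P(unseen after 170) = (43/44)^170 = 0.0201.
By linearity of expectation, E[unseen] = 44·(43/44)^170 = 0.8834.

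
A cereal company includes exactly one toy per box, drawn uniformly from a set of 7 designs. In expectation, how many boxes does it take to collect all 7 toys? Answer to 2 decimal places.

18.15

After k distinct toys have appeared, the next box gives a new one with probability (7-k)/7, so the expected wait for the (k+1)-th is 7/(7-k).
E[T] = 7/7 + 7/6 + 7/5 + ... + 7/2 + 7/1 = 7·H_{7}.
H_{7} = 2.593, so E[T] = 18.150.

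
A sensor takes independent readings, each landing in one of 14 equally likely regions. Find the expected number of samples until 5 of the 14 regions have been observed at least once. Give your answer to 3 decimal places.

5.916

Going from k to k+1 distinct takes a geometric number of samples with mean 14/(14-k).
Sum over k = 0,...,4: E = 14/14 + 14/13 + 14/12 + 14/11 + 14/10 = 5.9163.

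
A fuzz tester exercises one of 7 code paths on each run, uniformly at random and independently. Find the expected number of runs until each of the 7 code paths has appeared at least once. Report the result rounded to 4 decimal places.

18.1500

After k distinct code paths have appeared, the next run gives a new one with probability (7-k)/7, so the expected wait for the (k+1)-th is 7/(7-k).
E[T] = 7/7 + 7/6 + 7/5 + ... + 7/2 + 7/1 = 7·H_{7}.
H_{7} = 2.59286, so E[T] = 18.15000.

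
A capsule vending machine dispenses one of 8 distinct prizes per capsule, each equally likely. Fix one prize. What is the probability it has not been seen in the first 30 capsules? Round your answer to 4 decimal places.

0.0182

Each capsule misses the fixed prize with probability (8-1)/8 = 7/8, independently.
P(still missing after 30) = (7/8)^30 = 0.01821.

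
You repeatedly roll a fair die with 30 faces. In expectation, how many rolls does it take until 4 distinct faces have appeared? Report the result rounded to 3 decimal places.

With k distinct faces already seen, the next new one arrives after an expected 30/(30-k) rolls.
Sum over k = 0,...,3: E = 30/30 + 30/29 + 30/28 + 30/27 = 4.2170.

4.217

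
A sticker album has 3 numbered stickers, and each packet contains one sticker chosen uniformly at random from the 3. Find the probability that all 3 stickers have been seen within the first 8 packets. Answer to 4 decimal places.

0.8834

Let A_i be the event that sticker i is missing after 8 packets. By inclusion–exclusion on the A_i,
P(all seen) = Σ_{j=0}^{3} (-1)^j C(3,j)((3-j)/3)^8
= 1.00000 - 0.11706 + 0.00046 - 0.00000
= 0.88340.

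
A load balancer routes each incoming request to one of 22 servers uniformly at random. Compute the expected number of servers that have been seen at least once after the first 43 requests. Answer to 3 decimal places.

For each server, P(seen in 43 requests) = 1 - (21/22)^43 = 0.8647.
By linearity of expectation, E[distinct seen] = 22·(1 - (21/22)^43) = 19.0237.

19.024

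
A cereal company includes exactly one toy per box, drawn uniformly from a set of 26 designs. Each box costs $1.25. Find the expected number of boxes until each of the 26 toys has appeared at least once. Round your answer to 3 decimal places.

Split into phases: going from k distinct to k+1 distinct takes on average 26/(26-k) boxes.
E[T] = 26/26 + 26/25 + 26/24 + ... + 26/2 + 26/1 = 26·H_{26}.
H_{26} = 3.8544, so E[T] = 100.2149.

100.215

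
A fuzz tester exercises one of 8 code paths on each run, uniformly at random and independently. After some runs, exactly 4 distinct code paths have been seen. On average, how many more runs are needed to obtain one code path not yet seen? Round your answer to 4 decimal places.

2.0000

The number of runs until the next new code path is geometric with success probability 4/8, so its mean is 8/4.
E = 8/4 = 2.00000.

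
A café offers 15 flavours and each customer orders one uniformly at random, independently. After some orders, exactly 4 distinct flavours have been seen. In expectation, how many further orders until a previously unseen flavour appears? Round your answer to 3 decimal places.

1.364

The number of orders until the next new flavour is geometric with success probability 11/15, so its mean is 15/11.
E = 15/11 = 1.3636.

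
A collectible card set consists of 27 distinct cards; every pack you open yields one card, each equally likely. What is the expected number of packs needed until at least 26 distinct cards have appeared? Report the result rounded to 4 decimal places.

78.0693

Going from k to k+1 distinct takes a geometric number of packs with mean 27/(27-k).
Sum over k = 0,...,25: E = 27/27 + 27/26 + 27/25 + ... + 27/3 + 27/2 = 78.06933.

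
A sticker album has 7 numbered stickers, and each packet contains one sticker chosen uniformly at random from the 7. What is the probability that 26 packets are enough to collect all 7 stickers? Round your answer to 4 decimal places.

0.8761

Let A_i be the event that sticker i is missing after 26 packets. By inclusion–exclusion on the A_i,
P(all seen) = Σ_{j=0}^{7} (-1)^j C(7,j)((7-j)/7)^26
= 1.00000 - 0.12720 + 0.00333 - 0.00002 + 0.00000 - 0.00000 + 0.00000 - 0.00000
= 0.87612.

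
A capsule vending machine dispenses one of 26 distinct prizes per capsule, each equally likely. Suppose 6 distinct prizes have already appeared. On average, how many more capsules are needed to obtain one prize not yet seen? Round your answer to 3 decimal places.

1.300

Each capsule yields a new prize with probability (26-6)/26 = 20/26, so the wait is geometric with mean 26/20.
E = 26/20 = 1.3000.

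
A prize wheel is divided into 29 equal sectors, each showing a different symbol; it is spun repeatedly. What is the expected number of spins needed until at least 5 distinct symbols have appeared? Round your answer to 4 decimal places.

With k distinct symbols already seen, the next new one arrives after an expected 29/(29-k) spins.
Sum over k = 0,...,4: E = 29/29 + 29/28 + 29/27 + 29/26 + 29/25 = 5.38517.

5.3852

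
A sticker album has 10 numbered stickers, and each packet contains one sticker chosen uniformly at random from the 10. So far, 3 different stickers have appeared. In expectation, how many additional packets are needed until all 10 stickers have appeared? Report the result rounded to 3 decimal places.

From k distinct to k+1 distinct takes on average 10/(10-k) packets.
Sum over k = 3,...,9: E = 10/7 + 10/6 + 10/5 + ... + 10/2 + 10/1 = 25.9286.

25.929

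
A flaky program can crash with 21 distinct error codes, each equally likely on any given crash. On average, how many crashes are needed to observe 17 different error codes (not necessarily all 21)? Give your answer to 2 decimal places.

Going from k to k+1 distinct takes a geometric number of crashes with mean 21/(21-k).
Sum over k = 0,...,16: E = 21/21 + 21/20 + 21/19 + ... + 21/6 + 21/5 = 32.803.

32.80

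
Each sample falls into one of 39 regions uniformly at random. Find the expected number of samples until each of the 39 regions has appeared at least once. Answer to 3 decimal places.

165.888

After k distinct regions have appeared, the next sample gives a new one with probability (39-k)/39, so the expected wait for the (k+1)-th is 39/(39-k).
E[T] = 39/39 + 39/38 + 39/37 + ... + 39/2 + 39/1 = 39·H_{39}.
H_{39} = 4.2535, so E[T] = 165.8882.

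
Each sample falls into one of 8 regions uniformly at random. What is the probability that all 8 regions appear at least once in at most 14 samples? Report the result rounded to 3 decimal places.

0.192

By inclusion–exclusion over which regions are missing,
P(all seen) = Σ_{j=0}^{8} (-1)^j C(8,j)((8-j)/8)^14
= 1.0000 - 1.2337 + 0.4989 - 0.0777 + 0.0043 - 0.0001 + 0.0000 - 0.0000 + 0.0000
= 0.1917.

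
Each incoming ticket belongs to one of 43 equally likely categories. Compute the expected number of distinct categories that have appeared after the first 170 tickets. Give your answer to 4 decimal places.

42.2126

For each category, P(seen in 170 tickets) = 1 - (42/43)^170 = 0.98169.
By linearity of expectation, E[distinct seen] = 43·(1 - (42/43)^170) = 42.21257.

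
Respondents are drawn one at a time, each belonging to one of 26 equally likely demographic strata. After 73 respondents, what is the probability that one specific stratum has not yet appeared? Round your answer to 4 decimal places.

On each respondent the fixed stratum fails to appear with probability 25/26.
P(still missing after 73) = (25/26)^73 = 0.05709.

0.0571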